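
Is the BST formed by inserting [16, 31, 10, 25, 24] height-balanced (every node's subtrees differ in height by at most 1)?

Tree (level-order array): [16, 10, 31, None, None, 25, None, 24]
Definition: a tree is height-balanced if, at every node, |h(left) - h(right)| <= 1 (empty subtree has height -1).
Bottom-up per-node check:
  node 10: h_left=-1, h_right=-1, diff=0 [OK], height=0
  node 24: h_left=-1, h_right=-1, diff=0 [OK], height=0
  node 25: h_left=0, h_right=-1, diff=1 [OK], height=1
  node 31: h_left=1, h_right=-1, diff=2 [FAIL (|1--1|=2 > 1)], height=2
  node 16: h_left=0, h_right=2, diff=2 [FAIL (|0-2|=2 > 1)], height=3
Node 31 violates the condition: |1 - -1| = 2 > 1.
Result: Not balanced


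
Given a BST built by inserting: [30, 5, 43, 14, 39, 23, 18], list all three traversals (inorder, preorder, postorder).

Tree insertion order: [30, 5, 43, 14, 39, 23, 18]
Tree (level-order array): [30, 5, 43, None, 14, 39, None, None, 23, None, None, 18]
Inorder (L, root, R): [5, 14, 18, 23, 30, 39, 43]
Preorder (root, L, R): [30, 5, 14, 23, 18, 43, 39]
Postorder (L, R, root): [18, 23, 14, 5, 39, 43, 30]


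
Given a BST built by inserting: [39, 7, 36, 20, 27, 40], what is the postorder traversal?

Tree insertion order: [39, 7, 36, 20, 27, 40]
Tree (level-order array): [39, 7, 40, None, 36, None, None, 20, None, None, 27]
Postorder traversal: [27, 20, 36, 7, 40, 39]


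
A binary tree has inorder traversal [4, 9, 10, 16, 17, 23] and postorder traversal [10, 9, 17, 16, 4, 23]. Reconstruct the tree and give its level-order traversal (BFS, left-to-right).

Inorder:   [4, 9, 10, 16, 17, 23]
Postorder: [10, 9, 17, 16, 4, 23]
Algorithm: postorder visits root last, so walk postorder right-to-left;
each value is the root of the current inorder slice — split it at that
value, recurse on the right subtree first, then the left.
Recursive splits:
  root=23; inorder splits into left=[4, 9, 10, 16, 17], right=[]
  root=4; inorder splits into left=[], right=[9, 10, 16, 17]
  root=16; inorder splits into left=[9, 10], right=[17]
  root=17; inorder splits into left=[], right=[]
  root=9; inorder splits into left=[], right=[10]
  root=10; inorder splits into left=[], right=[]
Reconstructed level-order: [23, 4, 16, 9, 17, 10]


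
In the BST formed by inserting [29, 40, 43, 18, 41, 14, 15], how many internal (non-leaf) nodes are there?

Tree built from: [29, 40, 43, 18, 41, 14, 15]
Tree (level-order array): [29, 18, 40, 14, None, None, 43, None, 15, 41]
Rule: An internal node has at least one child.
Per-node child counts:
  node 29: 2 child(ren)
  node 18: 1 child(ren)
  node 14: 1 child(ren)
  node 15: 0 child(ren)
  node 40: 1 child(ren)
  node 43: 1 child(ren)
  node 41: 0 child(ren)
Matching nodes: [29, 18, 14, 40, 43]
Count of internal (non-leaf) nodes: 5


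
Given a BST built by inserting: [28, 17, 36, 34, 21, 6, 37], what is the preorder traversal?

Tree insertion order: [28, 17, 36, 34, 21, 6, 37]
Tree (level-order array): [28, 17, 36, 6, 21, 34, 37]
Preorder traversal: [28, 17, 6, 21, 36, 34, 37]


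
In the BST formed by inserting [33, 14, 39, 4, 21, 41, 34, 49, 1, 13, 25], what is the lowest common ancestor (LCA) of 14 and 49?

Tree insertion order: [33, 14, 39, 4, 21, 41, 34, 49, 1, 13, 25]
Tree (level-order array): [33, 14, 39, 4, 21, 34, 41, 1, 13, None, 25, None, None, None, 49]
In a BST, the LCA of p=14, q=49 is the first node v on the
root-to-leaf path with p <= v <= q (go left if both < v, right if both > v).
Walk from root:
  at 33: 14 <= 33 <= 49, this is the LCA
LCA = 33


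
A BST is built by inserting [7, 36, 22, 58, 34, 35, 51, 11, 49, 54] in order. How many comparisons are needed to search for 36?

Search path for 36: 7 -> 36
Found: True
Comparisons: 2


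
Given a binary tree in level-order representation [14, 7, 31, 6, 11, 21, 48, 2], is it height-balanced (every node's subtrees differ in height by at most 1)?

Tree (level-order array): [14, 7, 31, 6, 11, 21, 48, 2]
Definition: a tree is height-balanced if, at every node, |h(left) - h(right)| <= 1 (empty subtree has height -1).
Bottom-up per-node check:
  node 2: h_left=-1, h_right=-1, diff=0 [OK], height=0
  node 6: h_left=0, h_right=-1, diff=1 [OK], height=1
  node 11: h_left=-1, h_right=-1, diff=0 [OK], height=0
  node 7: h_left=1, h_right=0, diff=1 [OK], height=2
  node 21: h_left=-1, h_right=-1, diff=0 [OK], height=0
  node 48: h_left=-1, h_right=-1, diff=0 [OK], height=0
  node 31: h_left=0, h_right=0, diff=0 [OK], height=1
  node 14: h_left=2, h_right=1, diff=1 [OK], height=3
All nodes satisfy the balance condition.
Result: Balanced


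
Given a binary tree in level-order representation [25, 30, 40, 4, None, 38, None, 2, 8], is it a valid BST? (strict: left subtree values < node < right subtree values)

Level-order array: [25, 30, 40, 4, None, 38, None, 2, 8]
Validate using subtree bounds (lo, hi): at each node, require lo < value < hi,
then recurse left with hi=value and right with lo=value.
Preorder trace (stopping at first violation):
  at node 25 with bounds (-inf, +inf): OK
  at node 30 with bounds (-inf, 25): VIOLATION
Node 30 violates its bound: not (-inf < 30 < 25).
Result: Not a valid BST


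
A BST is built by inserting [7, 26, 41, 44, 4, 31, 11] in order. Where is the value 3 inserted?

Starting tree (level order): [7, 4, 26, None, None, 11, 41, None, None, 31, 44]
Insertion path: 7 -> 4
Result: insert 3 as left child of 4
Final tree (level order): [7, 4, 26, 3, None, 11, 41, None, None, None, None, 31, 44]


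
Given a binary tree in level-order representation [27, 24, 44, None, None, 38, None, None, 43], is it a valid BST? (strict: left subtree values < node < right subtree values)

Level-order array: [27, 24, 44, None, None, 38, None, None, 43]
Validate using subtree bounds (lo, hi): at each node, require lo < value < hi,
then recurse left with hi=value and right with lo=value.
Preorder trace (stopping at first violation):
  at node 27 with bounds (-inf, +inf): OK
  at node 24 with bounds (-inf, 27): OK
  at node 44 with bounds (27, +inf): OK
  at node 38 with bounds (27, 44): OK
  at node 43 with bounds (38, 44): OK
No violation found at any node.
Result: Valid BST


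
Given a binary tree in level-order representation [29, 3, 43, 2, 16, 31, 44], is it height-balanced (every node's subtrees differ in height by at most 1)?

Tree (level-order array): [29, 3, 43, 2, 16, 31, 44]
Definition: a tree is height-balanced if, at every node, |h(left) - h(right)| <= 1 (empty subtree has height -1).
Bottom-up per-node check:
  node 2: h_left=-1, h_right=-1, diff=0 [OK], height=0
  node 16: h_left=-1, h_right=-1, diff=0 [OK], height=0
  node 3: h_left=0, h_right=0, diff=0 [OK], height=1
  node 31: h_left=-1, h_right=-1, diff=0 [OK], height=0
  node 44: h_left=-1, h_right=-1, diff=0 [OK], height=0
  node 43: h_left=0, h_right=0, diff=0 [OK], height=1
  node 29: h_left=1, h_right=1, diff=0 [OK], height=2
All nodes satisfy the balance condition.
Result: Balanced


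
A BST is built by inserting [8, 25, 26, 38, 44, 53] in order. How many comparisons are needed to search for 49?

Search path for 49: 8 -> 25 -> 26 -> 38 -> 44 -> 53
Found: False
Comparisons: 6


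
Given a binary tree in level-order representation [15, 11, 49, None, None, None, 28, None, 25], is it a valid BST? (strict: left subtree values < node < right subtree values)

Level-order array: [15, 11, 49, None, None, None, 28, None, 25]
Validate using subtree bounds (lo, hi): at each node, require lo < value < hi,
then recurse left with hi=value and right with lo=value.
Preorder trace (stopping at first violation):
  at node 15 with bounds (-inf, +inf): OK
  at node 11 with bounds (-inf, 15): OK
  at node 49 with bounds (15, +inf): OK
  at node 28 with bounds (49, +inf): VIOLATION
Node 28 violates its bound: not (49 < 28 < +inf).
Result: Not a valid BST


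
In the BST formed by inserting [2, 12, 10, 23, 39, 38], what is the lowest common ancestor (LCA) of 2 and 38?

Tree insertion order: [2, 12, 10, 23, 39, 38]
Tree (level-order array): [2, None, 12, 10, 23, None, None, None, 39, 38]
In a BST, the LCA of p=2, q=38 is the first node v on the
root-to-leaf path with p <= v <= q (go left if both < v, right if both > v).
Walk from root:
  at 2: 2 <= 2 <= 38, this is the LCA
LCA = 2


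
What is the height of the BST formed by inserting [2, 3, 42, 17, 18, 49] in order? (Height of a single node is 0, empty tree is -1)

Insertion order: [2, 3, 42, 17, 18, 49]
Tree (level-order array): [2, None, 3, None, 42, 17, 49, None, 18]
Compute height bottom-up (empty subtree = -1):
  height(18) = 1 + max(-1, -1) = 0
  height(17) = 1 + max(-1, 0) = 1
  height(49) = 1 + max(-1, -1) = 0
  height(42) = 1 + max(1, 0) = 2
  height(3) = 1 + max(-1, 2) = 3
  height(2) = 1 + max(-1, 3) = 4
Height = 4


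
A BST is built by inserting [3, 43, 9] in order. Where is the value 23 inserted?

Starting tree (level order): [3, None, 43, 9]
Insertion path: 3 -> 43 -> 9
Result: insert 23 as right child of 9
Final tree (level order): [3, None, 43, 9, None, None, 23]


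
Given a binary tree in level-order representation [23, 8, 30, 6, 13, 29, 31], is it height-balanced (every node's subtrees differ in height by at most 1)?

Tree (level-order array): [23, 8, 30, 6, 13, 29, 31]
Definition: a tree is height-balanced if, at every node, |h(left) - h(right)| <= 1 (empty subtree has height -1).
Bottom-up per-node check:
  node 6: h_left=-1, h_right=-1, diff=0 [OK], height=0
  node 13: h_left=-1, h_right=-1, diff=0 [OK], height=0
  node 8: h_left=0, h_right=0, diff=0 [OK], height=1
  node 29: h_left=-1, h_right=-1, diff=0 [OK], height=0
  node 31: h_left=-1, h_right=-1, diff=0 [OK], height=0
  node 30: h_left=0, h_right=0, diff=0 [OK], height=1
  node 23: h_left=1, h_right=1, diff=0 [OK], height=2
All nodes satisfy the balance condition.
Result: Balanced


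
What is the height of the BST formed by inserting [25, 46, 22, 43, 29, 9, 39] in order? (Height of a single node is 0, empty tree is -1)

Insertion order: [25, 46, 22, 43, 29, 9, 39]
Tree (level-order array): [25, 22, 46, 9, None, 43, None, None, None, 29, None, None, 39]
Compute height bottom-up (empty subtree = -1):
  height(9) = 1 + max(-1, -1) = 0
  height(22) = 1 + max(0, -1) = 1
  height(39) = 1 + max(-1, -1) = 0
  height(29) = 1 + max(-1, 0) = 1
  height(43) = 1 + max(1, -1) = 2
  height(46) = 1 + max(2, -1) = 3
  height(25) = 1 + max(1, 3) = 4
Height = 4


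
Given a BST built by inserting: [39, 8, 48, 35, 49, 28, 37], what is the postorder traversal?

Tree insertion order: [39, 8, 48, 35, 49, 28, 37]
Tree (level-order array): [39, 8, 48, None, 35, None, 49, 28, 37]
Postorder traversal: [28, 37, 35, 8, 49, 48, 39]


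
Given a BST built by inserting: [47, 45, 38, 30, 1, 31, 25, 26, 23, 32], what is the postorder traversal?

Tree insertion order: [47, 45, 38, 30, 1, 31, 25, 26, 23, 32]
Tree (level-order array): [47, 45, None, 38, None, 30, None, 1, 31, None, 25, None, 32, 23, 26]
Postorder traversal: [23, 26, 25, 1, 32, 31, 30, 38, 45, 47]


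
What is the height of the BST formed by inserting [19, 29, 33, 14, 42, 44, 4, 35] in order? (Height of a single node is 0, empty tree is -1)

Insertion order: [19, 29, 33, 14, 42, 44, 4, 35]
Tree (level-order array): [19, 14, 29, 4, None, None, 33, None, None, None, 42, 35, 44]
Compute height bottom-up (empty subtree = -1):
  height(4) = 1 + max(-1, -1) = 0
  height(14) = 1 + max(0, -1) = 1
  height(35) = 1 + max(-1, -1) = 0
  height(44) = 1 + max(-1, -1) = 0
  height(42) = 1 + max(0, 0) = 1
  height(33) = 1 + max(-1, 1) = 2
  height(29) = 1 + max(-1, 2) = 3
  height(19) = 1 + max(1, 3) = 4
Height = 4


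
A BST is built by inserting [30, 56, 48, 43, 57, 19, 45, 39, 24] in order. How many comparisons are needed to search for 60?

Search path for 60: 30 -> 56 -> 57
Found: False
Comparisons: 3


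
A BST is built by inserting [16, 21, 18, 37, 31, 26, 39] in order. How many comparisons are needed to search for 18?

Search path for 18: 16 -> 21 -> 18
Found: True
Comparisons: 3


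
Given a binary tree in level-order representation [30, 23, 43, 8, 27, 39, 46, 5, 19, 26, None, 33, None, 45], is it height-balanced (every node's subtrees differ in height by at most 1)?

Tree (level-order array): [30, 23, 43, 8, 27, 39, 46, 5, 19, 26, None, 33, None, 45]
Definition: a tree is height-balanced if, at every node, |h(left) - h(right)| <= 1 (empty subtree has height -1).
Bottom-up per-node check:
  node 5: h_left=-1, h_right=-1, diff=0 [OK], height=0
  node 19: h_left=-1, h_right=-1, diff=0 [OK], height=0
  node 8: h_left=0, h_right=0, diff=0 [OK], height=1
  node 26: h_left=-1, h_right=-1, diff=0 [OK], height=0
  node 27: h_left=0, h_right=-1, diff=1 [OK], height=1
  node 23: h_left=1, h_right=1, diff=0 [OK], height=2
  node 33: h_left=-1, h_right=-1, diff=0 [OK], height=0
  node 39: h_left=0, h_right=-1, diff=1 [OK], height=1
  node 45: h_left=-1, h_right=-1, diff=0 [OK], height=0
  node 46: h_left=0, h_right=-1, diff=1 [OK], height=1
  node 43: h_left=1, h_right=1, diff=0 [OK], height=2
  node 30: h_left=2, h_right=2, diff=0 [OK], height=3
All nodes satisfy the balance condition.
Result: Balanced


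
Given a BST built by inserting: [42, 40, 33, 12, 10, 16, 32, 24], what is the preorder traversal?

Tree insertion order: [42, 40, 33, 12, 10, 16, 32, 24]
Tree (level-order array): [42, 40, None, 33, None, 12, None, 10, 16, None, None, None, 32, 24]
Preorder traversal: [42, 40, 33, 12, 10, 16, 32, 24]


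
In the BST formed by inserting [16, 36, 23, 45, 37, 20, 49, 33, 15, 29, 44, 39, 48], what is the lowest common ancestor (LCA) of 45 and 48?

Tree insertion order: [16, 36, 23, 45, 37, 20, 49, 33, 15, 29, 44, 39, 48]
Tree (level-order array): [16, 15, 36, None, None, 23, 45, 20, 33, 37, 49, None, None, 29, None, None, 44, 48, None, None, None, 39]
In a BST, the LCA of p=45, q=48 is the first node v on the
root-to-leaf path with p <= v <= q (go left if both < v, right if both > v).
Walk from root:
  at 16: both 45 and 48 > 16, go right
  at 36: both 45 and 48 > 36, go right
  at 45: 45 <= 45 <= 48, this is the LCA
LCA = 45


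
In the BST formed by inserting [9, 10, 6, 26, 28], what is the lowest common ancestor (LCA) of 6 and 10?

Tree insertion order: [9, 10, 6, 26, 28]
Tree (level-order array): [9, 6, 10, None, None, None, 26, None, 28]
In a BST, the LCA of p=6, q=10 is the first node v on the
root-to-leaf path with p <= v <= q (go left if both < v, right if both > v).
Walk from root:
  at 9: 6 <= 9 <= 10, this is the LCA
LCA = 9


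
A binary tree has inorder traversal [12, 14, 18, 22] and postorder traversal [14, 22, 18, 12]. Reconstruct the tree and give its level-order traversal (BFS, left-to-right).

Inorder:   [12, 14, 18, 22]
Postorder: [14, 22, 18, 12]
Algorithm: postorder visits root last, so walk postorder right-to-left;
each value is the root of the current inorder slice — split it at that
value, recurse on the right subtree first, then the left.
Recursive splits:
  root=12; inorder splits into left=[], right=[14, 18, 22]
  root=18; inorder splits into left=[14], right=[22]
  root=22; inorder splits into left=[], right=[]
  root=14; inorder splits into left=[], right=[]
Reconstructed level-order: [12, 18, 14, 22]


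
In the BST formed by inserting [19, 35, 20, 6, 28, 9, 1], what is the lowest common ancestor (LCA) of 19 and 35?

Tree insertion order: [19, 35, 20, 6, 28, 9, 1]
Tree (level-order array): [19, 6, 35, 1, 9, 20, None, None, None, None, None, None, 28]
In a BST, the LCA of p=19, q=35 is the first node v on the
root-to-leaf path with p <= v <= q (go left if both < v, right if both > v).
Walk from root:
  at 19: 19 <= 19 <= 35, this is the LCA
LCA = 19


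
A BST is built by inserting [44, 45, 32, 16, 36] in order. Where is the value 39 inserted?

Starting tree (level order): [44, 32, 45, 16, 36]
Insertion path: 44 -> 32 -> 36
Result: insert 39 as right child of 36
Final tree (level order): [44, 32, 45, 16, 36, None, None, None, None, None, 39]


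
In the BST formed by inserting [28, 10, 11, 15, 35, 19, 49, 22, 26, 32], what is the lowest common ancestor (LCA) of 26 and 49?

Tree insertion order: [28, 10, 11, 15, 35, 19, 49, 22, 26, 32]
Tree (level-order array): [28, 10, 35, None, 11, 32, 49, None, 15, None, None, None, None, None, 19, None, 22, None, 26]
In a BST, the LCA of p=26, q=49 is the first node v on the
root-to-leaf path with p <= v <= q (go left if both < v, right if both > v).
Walk from root:
  at 28: 26 <= 28 <= 49, this is the LCA
LCA = 28


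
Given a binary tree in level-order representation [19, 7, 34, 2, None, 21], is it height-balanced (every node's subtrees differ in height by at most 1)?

Tree (level-order array): [19, 7, 34, 2, None, 21]
Definition: a tree is height-balanced if, at every node, |h(left) - h(right)| <= 1 (empty subtree has height -1).
Bottom-up per-node check:
  node 2: h_left=-1, h_right=-1, diff=0 [OK], height=0
  node 7: h_left=0, h_right=-1, diff=1 [OK], height=1
  node 21: h_left=-1, h_right=-1, diff=0 [OK], height=0
  node 34: h_left=0, h_right=-1, diff=1 [OK], height=1
  node 19: h_left=1, h_right=1, diff=0 [OK], height=2
All nodes satisfy the balance condition.
Result: Balanced


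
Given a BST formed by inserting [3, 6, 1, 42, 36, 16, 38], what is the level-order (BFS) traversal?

Tree insertion order: [3, 6, 1, 42, 36, 16, 38]
Tree (level-order array): [3, 1, 6, None, None, None, 42, 36, None, 16, 38]
BFS from the root, enqueuing left then right child of each popped node:
  queue [3] -> pop 3, enqueue [1, 6], visited so far: [3]
  queue [1, 6] -> pop 1, enqueue [none], visited so far: [3, 1]
  queue [6] -> pop 6, enqueue [42], visited so far: [3, 1, 6]
  queue [42] -> pop 42, enqueue [36], visited so far: [3, 1, 6, 42]
  queue [36] -> pop 36, enqueue [16, 38], visited so far: [3, 1, 6, 42, 36]
  queue [16, 38] -> pop 16, enqueue [none], visited so far: [3, 1, 6, 42, 36, 16]
  queue [38] -> pop 38, enqueue [none], visited so far: [3, 1, 6, 42, 36, 16, 38]
Result: [3, 1, 6, 42, 36, 16, 38]


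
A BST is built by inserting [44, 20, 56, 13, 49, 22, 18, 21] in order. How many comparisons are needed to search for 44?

Search path for 44: 44
Found: True
Comparisons: 1


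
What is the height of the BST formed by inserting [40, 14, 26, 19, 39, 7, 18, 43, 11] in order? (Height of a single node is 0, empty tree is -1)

Insertion order: [40, 14, 26, 19, 39, 7, 18, 43, 11]
Tree (level-order array): [40, 14, 43, 7, 26, None, None, None, 11, 19, 39, None, None, 18]
Compute height bottom-up (empty subtree = -1):
  height(11) = 1 + max(-1, -1) = 0
  height(7) = 1 + max(-1, 0) = 1
  height(18) = 1 + max(-1, -1) = 0
  height(19) = 1 + max(0, -1) = 1
  height(39) = 1 + max(-1, -1) = 0
  height(26) = 1 + max(1, 0) = 2
  height(14) = 1 + max(1, 2) = 3
  height(43) = 1 + max(-1, -1) = 0
  height(40) = 1 + max(3, 0) = 4
Height = 4


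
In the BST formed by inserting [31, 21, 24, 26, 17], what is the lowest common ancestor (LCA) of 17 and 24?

Tree insertion order: [31, 21, 24, 26, 17]
Tree (level-order array): [31, 21, None, 17, 24, None, None, None, 26]
In a BST, the LCA of p=17, q=24 is the first node v on the
root-to-leaf path with p <= v <= q (go left if both < v, right if both > v).
Walk from root:
  at 31: both 17 and 24 < 31, go left
  at 21: 17 <= 21 <= 24, this is the LCA
LCA = 21


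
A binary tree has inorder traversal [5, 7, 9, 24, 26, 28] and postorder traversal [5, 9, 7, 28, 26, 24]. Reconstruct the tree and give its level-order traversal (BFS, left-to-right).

Inorder:   [5, 7, 9, 24, 26, 28]
Postorder: [5, 9, 7, 28, 26, 24]
Algorithm: postorder visits root last, so walk postorder right-to-left;
each value is the root of the current inorder slice — split it at that
value, recurse on the right subtree first, then the left.
Recursive splits:
  root=24; inorder splits into left=[5, 7, 9], right=[26, 28]
  root=26; inorder splits into left=[], right=[28]
  root=28; inorder splits into left=[], right=[]
  root=7; inorder splits into left=[5], right=[9]
  root=9; inorder splits into left=[], right=[]
  root=5; inorder splits into left=[], right=[]
Reconstructed level-order: [24, 7, 26, 5, 9, 28]


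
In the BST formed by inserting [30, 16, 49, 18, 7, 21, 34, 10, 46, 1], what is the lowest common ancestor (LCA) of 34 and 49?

Tree insertion order: [30, 16, 49, 18, 7, 21, 34, 10, 46, 1]
Tree (level-order array): [30, 16, 49, 7, 18, 34, None, 1, 10, None, 21, None, 46]
In a BST, the LCA of p=34, q=49 is the first node v on the
root-to-leaf path with p <= v <= q (go left if both < v, right if both > v).
Walk from root:
  at 30: both 34 and 49 > 30, go right
  at 49: 34 <= 49 <= 49, this is the LCA
LCA = 49


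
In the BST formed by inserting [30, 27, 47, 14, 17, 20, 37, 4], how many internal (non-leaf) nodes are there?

Tree built from: [30, 27, 47, 14, 17, 20, 37, 4]
Tree (level-order array): [30, 27, 47, 14, None, 37, None, 4, 17, None, None, None, None, None, 20]
Rule: An internal node has at least one child.
Per-node child counts:
  node 30: 2 child(ren)
  node 27: 1 child(ren)
  node 14: 2 child(ren)
  node 4: 0 child(ren)
  node 17: 1 child(ren)
  node 20: 0 child(ren)
  node 47: 1 child(ren)
  node 37: 0 child(ren)
Matching nodes: [30, 27, 14, 17, 47]
Count of internal (non-leaf) nodes: 5


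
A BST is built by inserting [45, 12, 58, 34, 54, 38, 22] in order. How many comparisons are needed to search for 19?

Search path for 19: 45 -> 12 -> 34 -> 22
Found: False
Comparisons: 4


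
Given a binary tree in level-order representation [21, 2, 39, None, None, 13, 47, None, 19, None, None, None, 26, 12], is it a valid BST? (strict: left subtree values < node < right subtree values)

Level-order array: [21, 2, 39, None, None, 13, 47, None, 19, None, None, None, 26, 12]
Validate using subtree bounds (lo, hi): at each node, require lo < value < hi,
then recurse left with hi=value and right with lo=value.
Preorder trace (stopping at first violation):
  at node 21 with bounds (-inf, +inf): OK
  at node 2 with bounds (-inf, 21): OK
  at node 39 with bounds (21, +inf): OK
  at node 13 with bounds (21, 39): VIOLATION
Node 13 violates its bound: not (21 < 13 < 39).
Result: Not a valid BST


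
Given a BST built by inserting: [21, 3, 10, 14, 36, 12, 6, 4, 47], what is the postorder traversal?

Tree insertion order: [21, 3, 10, 14, 36, 12, 6, 4, 47]
Tree (level-order array): [21, 3, 36, None, 10, None, 47, 6, 14, None, None, 4, None, 12]
Postorder traversal: [4, 6, 12, 14, 10, 3, 47, 36, 21]


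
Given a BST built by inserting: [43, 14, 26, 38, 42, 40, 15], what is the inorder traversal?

Tree insertion order: [43, 14, 26, 38, 42, 40, 15]
Tree (level-order array): [43, 14, None, None, 26, 15, 38, None, None, None, 42, 40]
Inorder traversal: [14, 15, 26, 38, 40, 42, 43]


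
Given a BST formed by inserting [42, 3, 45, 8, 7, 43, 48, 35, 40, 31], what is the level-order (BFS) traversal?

Tree insertion order: [42, 3, 45, 8, 7, 43, 48, 35, 40, 31]
Tree (level-order array): [42, 3, 45, None, 8, 43, 48, 7, 35, None, None, None, None, None, None, 31, 40]
BFS from the root, enqueuing left then right child of each popped node:
  queue [42] -> pop 42, enqueue [3, 45], visited so far: [42]
  queue [3, 45] -> pop 3, enqueue [8], visited so far: [42, 3]
  queue [45, 8] -> pop 45, enqueue [43, 48], visited so far: [42, 3, 45]
  queue [8, 43, 48] -> pop 8, enqueue [7, 35], visited so far: [42, 3, 45, 8]
  queue [43, 48, 7, 35] -> pop 43, enqueue [none], visited so far: [42, 3, 45, 8, 43]
  queue [48, 7, 35] -> pop 48, enqueue [none], visited so far: [42, 3, 45, 8, 43, 48]
  queue [7, 35] -> pop 7, enqueue [none], visited so far: [42, 3, 45, 8, 43, 48, 7]
  queue [35] -> pop 35, enqueue [31, 40], visited so far: [42, 3, 45, 8, 43, 48, 7, 35]
  queue [31, 40] -> pop 31, enqueue [none], visited so far: [42, 3, 45, 8, 43, 48, 7, 35, 31]
  queue [40] -> pop 40, enqueue [none], visited so far: [42, 3, 45, 8, 43, 48, 7, 35, 31, 40]
Result: [42, 3, 45, 8, 43, 48, 7, 35, 31, 40]


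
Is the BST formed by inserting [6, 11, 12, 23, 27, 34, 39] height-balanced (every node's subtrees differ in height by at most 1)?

Tree (level-order array): [6, None, 11, None, 12, None, 23, None, 27, None, 34, None, 39]
Definition: a tree is height-balanced if, at every node, |h(left) - h(right)| <= 1 (empty subtree has height -1).
Bottom-up per-node check:
  node 39: h_left=-1, h_right=-1, diff=0 [OK], height=0
  node 34: h_left=-1, h_right=0, diff=1 [OK], height=1
  node 27: h_left=-1, h_right=1, diff=2 [FAIL (|-1-1|=2 > 1)], height=2
  node 23: h_left=-1, h_right=2, diff=3 [FAIL (|-1-2|=3 > 1)], height=3
  node 12: h_left=-1, h_right=3, diff=4 [FAIL (|-1-3|=4 > 1)], height=4
  node 11: h_left=-1, h_right=4, diff=5 [FAIL (|-1-4|=5 > 1)], height=5
  node 6: h_left=-1, h_right=5, diff=6 [FAIL (|-1-5|=6 > 1)], height=6
Node 27 violates the condition: |-1 - 1| = 2 > 1.
Result: Not balanced


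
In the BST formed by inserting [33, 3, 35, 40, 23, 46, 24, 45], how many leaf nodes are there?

Tree built from: [33, 3, 35, 40, 23, 46, 24, 45]
Tree (level-order array): [33, 3, 35, None, 23, None, 40, None, 24, None, 46, None, None, 45]
Rule: A leaf has 0 children.
Per-node child counts:
  node 33: 2 child(ren)
  node 3: 1 child(ren)
  node 23: 1 child(ren)
  node 24: 0 child(ren)
  node 35: 1 child(ren)
  node 40: 1 child(ren)
  node 46: 1 child(ren)
  node 45: 0 child(ren)
Matching nodes: [24, 45]
Count of leaf nodes: 2


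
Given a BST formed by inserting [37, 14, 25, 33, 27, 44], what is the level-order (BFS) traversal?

Tree insertion order: [37, 14, 25, 33, 27, 44]
Tree (level-order array): [37, 14, 44, None, 25, None, None, None, 33, 27]
BFS from the root, enqueuing left then right child of each popped node:
  queue [37] -> pop 37, enqueue [14, 44], visited so far: [37]
  queue [14, 44] -> pop 14, enqueue [25], visited so far: [37, 14]
  queue [44, 25] -> pop 44, enqueue [none], visited so far: [37, 14, 44]
  queue [25] -> pop 25, enqueue [33], visited so far: [37, 14, 44, 25]
  queue [33] -> pop 33, enqueue [27], visited so far: [37, 14, 44, 25, 33]
  queue [27] -> pop 27, enqueue [none], visited so far: [37, 14, 44, 25, 33, 27]
Result: [37, 14, 44, 25, 33, 27]


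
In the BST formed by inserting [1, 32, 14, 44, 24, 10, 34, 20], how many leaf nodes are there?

Tree built from: [1, 32, 14, 44, 24, 10, 34, 20]
Tree (level-order array): [1, None, 32, 14, 44, 10, 24, 34, None, None, None, 20]
Rule: A leaf has 0 children.
Per-node child counts:
  node 1: 1 child(ren)
  node 32: 2 child(ren)
  node 14: 2 child(ren)
  node 10: 0 child(ren)
  node 24: 1 child(ren)
  node 20: 0 child(ren)
  node 44: 1 child(ren)
  node 34: 0 child(ren)
Matching nodes: [10, 20, 34]
Count of leaf nodes: 3


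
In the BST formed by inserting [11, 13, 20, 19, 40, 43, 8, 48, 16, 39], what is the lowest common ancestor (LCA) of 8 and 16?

Tree insertion order: [11, 13, 20, 19, 40, 43, 8, 48, 16, 39]
Tree (level-order array): [11, 8, 13, None, None, None, 20, 19, 40, 16, None, 39, 43, None, None, None, None, None, 48]
In a BST, the LCA of p=8, q=16 is the first node v on the
root-to-leaf path with p <= v <= q (go left if both < v, right if both > v).
Walk from root:
  at 11: 8 <= 11 <= 16, this is the LCA
LCA = 11


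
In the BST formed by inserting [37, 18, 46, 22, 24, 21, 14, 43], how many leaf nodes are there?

Tree built from: [37, 18, 46, 22, 24, 21, 14, 43]
Tree (level-order array): [37, 18, 46, 14, 22, 43, None, None, None, 21, 24]
Rule: A leaf has 0 children.
Per-node child counts:
  node 37: 2 child(ren)
  node 18: 2 child(ren)
  node 14: 0 child(ren)
  node 22: 2 child(ren)
  node 21: 0 child(ren)
  node 24: 0 child(ren)
  node 46: 1 child(ren)
  node 43: 0 child(ren)
Matching nodes: [14, 21, 24, 43]
Count of leaf nodes: 4


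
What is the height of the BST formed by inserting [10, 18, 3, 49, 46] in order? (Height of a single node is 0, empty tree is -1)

Insertion order: [10, 18, 3, 49, 46]
Tree (level-order array): [10, 3, 18, None, None, None, 49, 46]
Compute height bottom-up (empty subtree = -1):
  height(3) = 1 + max(-1, -1) = 0
  height(46) = 1 + max(-1, -1) = 0
  height(49) = 1 + max(0, -1) = 1
  height(18) = 1 + max(-1, 1) = 2
  height(10) = 1 + max(0, 2) = 3
Height = 3


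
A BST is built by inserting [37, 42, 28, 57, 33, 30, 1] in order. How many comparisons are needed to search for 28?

Search path for 28: 37 -> 28
Found: True
Comparisons: 2


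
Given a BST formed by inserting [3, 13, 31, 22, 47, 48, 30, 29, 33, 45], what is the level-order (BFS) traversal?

Tree insertion order: [3, 13, 31, 22, 47, 48, 30, 29, 33, 45]
Tree (level-order array): [3, None, 13, None, 31, 22, 47, None, 30, 33, 48, 29, None, None, 45]
BFS from the root, enqueuing left then right child of each popped node:
  queue [3] -> pop 3, enqueue [13], visited so far: [3]
  queue [13] -> pop 13, enqueue [31], visited so far: [3, 13]
  queue [31] -> pop 31, enqueue [22, 47], visited so far: [3, 13, 31]
  queue [22, 47] -> pop 22, enqueue [30], visited so far: [3, 13, 31, 22]
  queue [47, 30] -> pop 47, enqueue [33, 48], visited so far: [3, 13, 31, 22, 47]
  queue [30, 33, 48] -> pop 30, enqueue [29], visited so far: [3, 13, 31, 22, 47, 30]
  queue [33, 48, 29] -> pop 33, enqueue [45], visited so far: [3, 13, 31, 22, 47, 30, 33]
  queue [48, 29, 45] -> pop 48, enqueue [none], visited so far: [3, 13, 31, 22, 47, 30, 33, 48]
  queue [29, 45] -> pop 29, enqueue [none], visited so far: [3, 13, 31, 22, 47, 30, 33, 48, 29]
  queue [45] -> pop 45, enqueue [none], visited so far: [3, 13, 31, 22, 47, 30, 33, 48, 29, 45]
Result: [3, 13, 31, 22, 47, 30, 33, 48, 29, 45]


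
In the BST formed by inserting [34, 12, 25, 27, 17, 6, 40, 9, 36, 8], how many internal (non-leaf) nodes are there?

Tree built from: [34, 12, 25, 27, 17, 6, 40, 9, 36, 8]
Tree (level-order array): [34, 12, 40, 6, 25, 36, None, None, 9, 17, 27, None, None, 8]
Rule: An internal node has at least one child.
Per-node child counts:
  node 34: 2 child(ren)
  node 12: 2 child(ren)
  node 6: 1 child(ren)
  node 9: 1 child(ren)
  node 8: 0 child(ren)
  node 25: 2 child(ren)
  node 17: 0 child(ren)
  node 27: 0 child(ren)
  node 40: 1 child(ren)
  node 36: 0 child(ren)
Matching nodes: [34, 12, 6, 9, 25, 40]
Count of internal (non-leaf) nodes: 6


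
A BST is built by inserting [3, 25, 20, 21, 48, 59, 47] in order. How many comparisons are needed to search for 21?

Search path for 21: 3 -> 25 -> 20 -> 21
Found: True
Comparisons: 4


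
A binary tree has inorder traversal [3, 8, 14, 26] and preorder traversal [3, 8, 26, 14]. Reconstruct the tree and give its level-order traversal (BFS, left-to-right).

Inorder:  [3, 8, 14, 26]
Preorder: [3, 8, 26, 14]
Algorithm: preorder visits root first, so consume preorder in order;
for each root, split the current inorder slice at that value into
left-subtree inorder and right-subtree inorder, then recurse.
Recursive splits:
  root=3; inorder splits into left=[], right=[8, 14, 26]
  root=8; inorder splits into left=[], right=[14, 26]
  root=26; inorder splits into left=[14], right=[]
  root=14; inorder splits into left=[], right=[]
Reconstructed level-order: [3, 8, 26, 14]


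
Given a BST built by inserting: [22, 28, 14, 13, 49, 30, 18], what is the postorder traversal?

Tree insertion order: [22, 28, 14, 13, 49, 30, 18]
Tree (level-order array): [22, 14, 28, 13, 18, None, 49, None, None, None, None, 30]
Postorder traversal: [13, 18, 14, 30, 49, 28, 22]


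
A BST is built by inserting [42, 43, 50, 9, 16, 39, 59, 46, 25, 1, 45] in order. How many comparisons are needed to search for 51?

Search path for 51: 42 -> 43 -> 50 -> 59
Found: False
Comparisons: 4


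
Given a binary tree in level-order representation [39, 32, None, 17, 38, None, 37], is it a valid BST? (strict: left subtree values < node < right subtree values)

Level-order array: [39, 32, None, 17, 38, None, 37]
Validate using subtree bounds (lo, hi): at each node, require lo < value < hi,
then recurse left with hi=value and right with lo=value.
Preorder trace (stopping at first violation):
  at node 39 with bounds (-inf, +inf): OK
  at node 32 with bounds (-inf, 39): OK
  at node 17 with bounds (-inf, 32): OK
  at node 37 with bounds (17, 32): VIOLATION
Node 37 violates its bound: not (17 < 37 < 32).
Result: Not a valid BST


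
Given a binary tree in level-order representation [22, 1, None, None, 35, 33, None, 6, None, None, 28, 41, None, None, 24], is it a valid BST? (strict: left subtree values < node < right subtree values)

Level-order array: [22, 1, None, None, 35, 33, None, 6, None, None, 28, 41, None, None, 24]
Validate using subtree bounds (lo, hi): at each node, require lo < value < hi,
then recurse left with hi=value and right with lo=value.
Preorder trace (stopping at first violation):
  at node 22 with bounds (-inf, +inf): OK
  at node 1 with bounds (-inf, 22): OK
  at node 35 with bounds (1, 22): VIOLATION
Node 35 violates its bound: not (1 < 35 < 22).
Result: Not a valid BST


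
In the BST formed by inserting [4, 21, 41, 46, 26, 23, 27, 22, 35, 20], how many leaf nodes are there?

Tree built from: [4, 21, 41, 46, 26, 23, 27, 22, 35, 20]
Tree (level-order array): [4, None, 21, 20, 41, None, None, 26, 46, 23, 27, None, None, 22, None, None, 35]
Rule: A leaf has 0 children.
Per-node child counts:
  node 4: 1 child(ren)
  node 21: 2 child(ren)
  node 20: 0 child(ren)
  node 41: 2 child(ren)
  node 26: 2 child(ren)
  node 23: 1 child(ren)
  node 22: 0 child(ren)
  node 27: 1 child(ren)
  node 35: 0 child(ren)
  node 46: 0 child(ren)
Matching nodes: [20, 22, 35, 46]
Count of leaf nodes: 4


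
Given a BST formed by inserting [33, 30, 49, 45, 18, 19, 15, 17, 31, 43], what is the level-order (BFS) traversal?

Tree insertion order: [33, 30, 49, 45, 18, 19, 15, 17, 31, 43]
Tree (level-order array): [33, 30, 49, 18, 31, 45, None, 15, 19, None, None, 43, None, None, 17]
BFS from the root, enqueuing left then right child of each popped node:
  queue [33] -> pop 33, enqueue [30, 49], visited so far: [33]
  queue [30, 49] -> pop 30, enqueue [18, 31], visited so far: [33, 30]
  queue [49, 18, 31] -> pop 49, enqueue [45], visited so far: [33, 30, 49]
  queue [18, 31, 45] -> pop 18, enqueue [15, 19], visited so far: [33, 30, 49, 18]
  queue [31, 45, 15, 19] -> pop 31, enqueue [none], visited so far: [33, 30, 49, 18, 31]
  queue [45, 15, 19] -> pop 45, enqueue [43], visited so far: [33, 30, 49, 18, 31, 45]
  queue [15, 19, 43] -> pop 15, enqueue [17], visited so far: [33, 30, 49, 18, 31, 45, 15]
  queue [19, 43, 17] -> pop 19, enqueue [none], visited so far: [33, 30, 49, 18, 31, 45, 15, 19]
  queue [43, 17] -> pop 43, enqueue [none], visited so far: [33, 30, 49, 18, 31, 45, 15, 19, 43]
  queue [17] -> pop 17, enqueue [none], visited so far: [33, 30, 49, 18, 31, 45, 15, 19, 43, 17]
Result: [33, 30, 49, 18, 31, 45, 15, 19, 43, 17]


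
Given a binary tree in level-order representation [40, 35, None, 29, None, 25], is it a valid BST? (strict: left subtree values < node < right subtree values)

Level-order array: [40, 35, None, 29, None, 25]
Validate using subtree bounds (lo, hi): at each node, require lo < value < hi,
then recurse left with hi=value and right with lo=value.
Preorder trace (stopping at first violation):
  at node 40 with bounds (-inf, +inf): OK
  at node 35 with bounds (-inf, 40): OK
  at node 29 with bounds (-inf, 35): OK
  at node 25 with bounds (-inf, 29): OK
No violation found at any node.
Result: Valid BST


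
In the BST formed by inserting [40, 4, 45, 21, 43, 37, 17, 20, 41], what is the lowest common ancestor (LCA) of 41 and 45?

Tree insertion order: [40, 4, 45, 21, 43, 37, 17, 20, 41]
Tree (level-order array): [40, 4, 45, None, 21, 43, None, 17, 37, 41, None, None, 20]
In a BST, the LCA of p=41, q=45 is the first node v on the
root-to-leaf path with p <= v <= q (go left if both < v, right if both > v).
Walk from root:
  at 40: both 41 and 45 > 40, go right
  at 45: 41 <= 45 <= 45, this is the LCA
LCA = 45


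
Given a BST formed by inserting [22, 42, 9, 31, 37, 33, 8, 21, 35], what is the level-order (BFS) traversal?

Tree insertion order: [22, 42, 9, 31, 37, 33, 8, 21, 35]
Tree (level-order array): [22, 9, 42, 8, 21, 31, None, None, None, None, None, None, 37, 33, None, None, 35]
BFS from the root, enqueuing left then right child of each popped node:
  queue [22] -> pop 22, enqueue [9, 42], visited so far: [22]
  queue [9, 42] -> pop 9, enqueue [8, 21], visited so far: [22, 9]
  queue [42, 8, 21] -> pop 42, enqueue [31], visited so far: [22, 9, 42]
  queue [8, 21, 31] -> pop 8, enqueue [none], visited so far: [22, 9, 42, 8]
  queue [21, 31] -> pop 21, enqueue [none], visited so far: [22, 9, 42, 8, 21]
  queue [31] -> pop 31, enqueue [37], visited so far: [22, 9, 42, 8, 21, 31]
  queue [37] -> pop 37, enqueue [33], visited so far: [22, 9, 42, 8, 21, 31, 37]
  queue [33] -> pop 33, enqueue [35], visited so far: [22, 9, 42, 8, 21, 31, 37, 33]
  queue [35] -> pop 35, enqueue [none], visited so far: [22, 9, 42, 8, 21, 31, 37, 33, 35]
Result: [22, 9, 42, 8, 21, 31, 37, 33, 35]


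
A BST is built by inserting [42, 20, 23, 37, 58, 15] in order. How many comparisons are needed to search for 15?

Search path for 15: 42 -> 20 -> 15
Found: True
Comparisons: 3


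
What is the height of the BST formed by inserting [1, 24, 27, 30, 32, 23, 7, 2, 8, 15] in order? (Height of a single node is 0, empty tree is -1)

Insertion order: [1, 24, 27, 30, 32, 23, 7, 2, 8, 15]
Tree (level-order array): [1, None, 24, 23, 27, 7, None, None, 30, 2, 8, None, 32, None, None, None, 15]
Compute height bottom-up (empty subtree = -1):
  height(2) = 1 + max(-1, -1) = 0
  height(15) = 1 + max(-1, -1) = 0
  height(8) = 1 + max(-1, 0) = 1
  height(7) = 1 + max(0, 1) = 2
  height(23) = 1 + max(2, -1) = 3
  height(32) = 1 + max(-1, -1) = 0
  height(30) = 1 + max(-1, 0) = 1
  height(27) = 1 + max(-1, 1) = 2
  height(24) = 1 + max(3, 2) = 4
  height(1) = 1 + max(-1, 4) = 5
Height = 5


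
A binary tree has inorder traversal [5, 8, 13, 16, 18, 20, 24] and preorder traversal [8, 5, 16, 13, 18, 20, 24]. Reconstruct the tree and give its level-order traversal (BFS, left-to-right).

Inorder:  [5, 8, 13, 16, 18, 20, 24]
Preorder: [8, 5, 16, 13, 18, 20, 24]
Algorithm: preorder visits root first, so consume preorder in order;
for each root, split the current inorder slice at that value into
left-subtree inorder and right-subtree inorder, then recurse.
Recursive splits:
  root=8; inorder splits into left=[5], right=[13, 16, 18, 20, 24]
  root=5; inorder splits into left=[], right=[]
  root=16; inorder splits into left=[13], right=[18, 20, 24]
  root=13; inorder splits into left=[], right=[]
  root=18; inorder splits into left=[], right=[20, 24]
  root=20; inorder splits into left=[], right=[24]
  root=24; inorder splits into left=[], right=[]
Reconstructed level-order: [8, 5, 16, 13, 18, 20, 24]


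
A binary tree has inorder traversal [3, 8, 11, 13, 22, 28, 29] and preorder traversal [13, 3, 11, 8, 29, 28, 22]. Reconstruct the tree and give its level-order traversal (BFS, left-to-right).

Inorder:  [3, 8, 11, 13, 22, 28, 29]
Preorder: [13, 3, 11, 8, 29, 28, 22]
Algorithm: preorder visits root first, so consume preorder in order;
for each root, split the current inorder slice at that value into
left-subtree inorder and right-subtree inorder, then recurse.
Recursive splits:
  root=13; inorder splits into left=[3, 8, 11], right=[22, 28, 29]
  root=3; inorder splits into left=[], right=[8, 11]
  root=11; inorder splits into left=[8], right=[]
  root=8; inorder splits into left=[], right=[]
  root=29; inorder splits into left=[22, 28], right=[]
  root=28; inorder splits into left=[22], right=[]
  root=22; inorder splits into left=[], right=[]
Reconstructed level-order: [13, 3, 29, 11, 28, 8, 22]


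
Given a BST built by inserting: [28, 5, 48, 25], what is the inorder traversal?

Tree insertion order: [28, 5, 48, 25]
Tree (level-order array): [28, 5, 48, None, 25]
Inorder traversal: [5, 25, 28, 48]


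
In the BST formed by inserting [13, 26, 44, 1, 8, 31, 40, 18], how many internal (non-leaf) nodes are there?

Tree built from: [13, 26, 44, 1, 8, 31, 40, 18]
Tree (level-order array): [13, 1, 26, None, 8, 18, 44, None, None, None, None, 31, None, None, 40]
Rule: An internal node has at least one child.
Per-node child counts:
  node 13: 2 child(ren)
  node 1: 1 child(ren)
  node 8: 0 child(ren)
  node 26: 2 child(ren)
  node 18: 0 child(ren)
  node 44: 1 child(ren)
  node 31: 1 child(ren)
  node 40: 0 child(ren)
Matching nodes: [13, 1, 26, 44, 31]
Count of internal (non-leaf) nodes: 5
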